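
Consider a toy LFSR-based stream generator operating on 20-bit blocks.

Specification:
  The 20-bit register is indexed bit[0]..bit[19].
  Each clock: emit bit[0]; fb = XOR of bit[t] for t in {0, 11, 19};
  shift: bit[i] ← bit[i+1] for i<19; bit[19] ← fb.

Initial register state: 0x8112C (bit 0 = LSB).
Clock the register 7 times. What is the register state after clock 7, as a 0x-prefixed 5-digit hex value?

reg_0 = 0x8112C
clock 1: out=0, reg = 0xC0896
clock 2: out=0, reg = 0x6044B
clock 3: out=1, reg = 0xB0225
clock 4: out=1, reg = 0x58112
clock 5: out=0, reg = 0x2C089
clock 6: out=1, reg = 0x96044
clock 7: out=0, reg = 0xCB022

0xCB022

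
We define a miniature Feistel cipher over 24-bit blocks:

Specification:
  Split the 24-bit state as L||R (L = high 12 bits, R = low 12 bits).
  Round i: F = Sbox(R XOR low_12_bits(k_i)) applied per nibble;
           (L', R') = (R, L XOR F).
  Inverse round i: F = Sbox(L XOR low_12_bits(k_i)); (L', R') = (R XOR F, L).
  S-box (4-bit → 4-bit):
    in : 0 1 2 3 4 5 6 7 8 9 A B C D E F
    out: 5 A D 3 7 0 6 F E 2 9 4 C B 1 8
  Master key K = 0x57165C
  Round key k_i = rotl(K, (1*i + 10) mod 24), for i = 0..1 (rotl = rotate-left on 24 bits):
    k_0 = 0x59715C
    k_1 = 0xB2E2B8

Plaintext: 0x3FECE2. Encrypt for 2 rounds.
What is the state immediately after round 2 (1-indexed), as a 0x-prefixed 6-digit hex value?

0x8BF5BD

s_0 = plaintext = 0x3FECE2
s_1 = Round(s_0, k_0) = 0xCE28BF
s_2 = Round(s_1, k_1) = 0x8BF5BD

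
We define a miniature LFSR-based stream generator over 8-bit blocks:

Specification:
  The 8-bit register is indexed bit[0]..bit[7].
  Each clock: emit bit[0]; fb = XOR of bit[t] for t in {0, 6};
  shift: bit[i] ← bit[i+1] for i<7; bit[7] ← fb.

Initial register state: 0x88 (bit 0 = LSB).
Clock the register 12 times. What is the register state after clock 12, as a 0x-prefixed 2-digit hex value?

0x08

reg_0 = 0x88
clock 1: out=0, reg = 0x44
clock 2: out=0, reg = 0xA2
clock 3: out=0, reg = 0x51
clock 4: out=1, reg = 0x28
clock 5: out=0, reg = 0x14
clock 6: out=0, reg = 0x0A
clock 7: out=0, reg = 0x05
clock 8: out=1, reg = 0x82
clock 9: out=0, reg = 0x41
clock 10: out=1, reg = 0x20
clock 11: out=0, reg = 0x10
clock 12: out=0, reg = 0x08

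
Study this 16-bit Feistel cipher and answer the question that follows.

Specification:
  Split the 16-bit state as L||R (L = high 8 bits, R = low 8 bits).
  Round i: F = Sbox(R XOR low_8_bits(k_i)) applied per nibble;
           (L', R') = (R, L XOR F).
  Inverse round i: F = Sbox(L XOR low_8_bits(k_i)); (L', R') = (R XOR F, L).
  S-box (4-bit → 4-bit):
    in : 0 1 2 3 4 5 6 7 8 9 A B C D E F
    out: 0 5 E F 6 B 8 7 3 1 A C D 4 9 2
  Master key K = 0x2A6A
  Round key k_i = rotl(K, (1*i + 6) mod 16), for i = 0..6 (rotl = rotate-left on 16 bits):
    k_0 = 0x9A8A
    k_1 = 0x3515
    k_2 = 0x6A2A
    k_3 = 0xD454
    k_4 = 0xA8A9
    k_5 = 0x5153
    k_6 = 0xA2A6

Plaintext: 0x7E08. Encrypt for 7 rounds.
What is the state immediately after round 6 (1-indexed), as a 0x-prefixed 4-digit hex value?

0x040F

s_0 = plaintext = 0x7E08
s_1 = Round(s_0, k_0) = 0x0840
s_2 = Round(s_1, k_1) = 0x40B3
s_3 = Round(s_2, k_2) = 0xB351
s_4 = Round(s_3, k_3) = 0x51B8
s_5 = Round(s_4, k_4) = 0xB804
s_6 = Round(s_5, k_5) = 0x040F
s_7 = Round(s_6, k_6) = 0x0FA5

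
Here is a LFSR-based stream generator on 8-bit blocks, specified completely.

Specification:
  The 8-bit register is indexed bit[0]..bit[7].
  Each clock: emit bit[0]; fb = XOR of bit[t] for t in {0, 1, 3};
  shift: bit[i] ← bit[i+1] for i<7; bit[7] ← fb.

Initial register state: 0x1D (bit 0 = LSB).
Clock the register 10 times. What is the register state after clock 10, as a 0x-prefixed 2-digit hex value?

reg_0 = 0x1D
clock 1: out=1, reg = 0x0E
clock 2: out=0, reg = 0x07
clock 3: out=1, reg = 0x03
clock 4: out=1, reg = 0x01
clock 5: out=1, reg = 0x80
clock 6: out=0, reg = 0x40
clock 7: out=0, reg = 0x20
clock 8: out=0, reg = 0x10
clock 9: out=0, reg = 0x08
clock 10: out=0, reg = 0x84

0x84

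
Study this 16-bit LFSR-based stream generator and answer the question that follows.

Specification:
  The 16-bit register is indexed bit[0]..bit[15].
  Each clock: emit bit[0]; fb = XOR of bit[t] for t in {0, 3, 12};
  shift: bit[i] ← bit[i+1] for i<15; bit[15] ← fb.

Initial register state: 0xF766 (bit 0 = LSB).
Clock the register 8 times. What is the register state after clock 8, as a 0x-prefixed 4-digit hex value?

0xD5F7

reg_0 = 0xF766
clock 1: out=0, reg = 0xFBB3
clock 2: out=1, reg = 0x7DD9
clock 3: out=1, reg = 0xBEEC
clock 4: out=0, reg = 0x5F76
clock 5: out=0, reg = 0xAFBB
clock 6: out=1, reg = 0x57DD
clock 7: out=1, reg = 0xABEE
clock 8: out=0, reg = 0xD5F7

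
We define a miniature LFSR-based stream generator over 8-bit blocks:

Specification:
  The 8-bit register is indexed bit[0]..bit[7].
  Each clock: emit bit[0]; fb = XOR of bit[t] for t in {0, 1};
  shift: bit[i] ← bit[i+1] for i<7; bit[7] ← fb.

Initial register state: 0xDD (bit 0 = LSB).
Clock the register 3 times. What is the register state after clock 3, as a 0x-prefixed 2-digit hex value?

reg_0 = 0xDD
clock 1: out=1, reg = 0xEE
clock 2: out=0, reg = 0xF7
clock 3: out=1, reg = 0x7B

0x7B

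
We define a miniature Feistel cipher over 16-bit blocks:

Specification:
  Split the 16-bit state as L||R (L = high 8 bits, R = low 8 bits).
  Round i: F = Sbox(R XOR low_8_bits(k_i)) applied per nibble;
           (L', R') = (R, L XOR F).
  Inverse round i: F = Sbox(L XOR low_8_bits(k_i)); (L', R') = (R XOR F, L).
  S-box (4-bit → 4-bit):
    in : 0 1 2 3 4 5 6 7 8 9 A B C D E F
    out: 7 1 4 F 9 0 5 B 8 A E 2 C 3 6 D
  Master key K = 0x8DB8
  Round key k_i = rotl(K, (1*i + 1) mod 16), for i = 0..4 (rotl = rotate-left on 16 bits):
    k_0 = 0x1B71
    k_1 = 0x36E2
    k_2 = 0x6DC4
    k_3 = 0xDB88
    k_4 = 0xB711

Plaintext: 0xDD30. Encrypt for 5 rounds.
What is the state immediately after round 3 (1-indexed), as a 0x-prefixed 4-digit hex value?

s_0 = plaintext = 0xDD30
s_1 = Round(s_0, k_0) = 0x304C
s_2 = Round(s_1, k_1) = 0x4CD6
s_3 = Round(s_2, k_2) = 0xD658
s_4 = Round(s_3, k_3) = 0x58E1
s_5 = Round(s_4, k_4) = 0xE18F

0xD658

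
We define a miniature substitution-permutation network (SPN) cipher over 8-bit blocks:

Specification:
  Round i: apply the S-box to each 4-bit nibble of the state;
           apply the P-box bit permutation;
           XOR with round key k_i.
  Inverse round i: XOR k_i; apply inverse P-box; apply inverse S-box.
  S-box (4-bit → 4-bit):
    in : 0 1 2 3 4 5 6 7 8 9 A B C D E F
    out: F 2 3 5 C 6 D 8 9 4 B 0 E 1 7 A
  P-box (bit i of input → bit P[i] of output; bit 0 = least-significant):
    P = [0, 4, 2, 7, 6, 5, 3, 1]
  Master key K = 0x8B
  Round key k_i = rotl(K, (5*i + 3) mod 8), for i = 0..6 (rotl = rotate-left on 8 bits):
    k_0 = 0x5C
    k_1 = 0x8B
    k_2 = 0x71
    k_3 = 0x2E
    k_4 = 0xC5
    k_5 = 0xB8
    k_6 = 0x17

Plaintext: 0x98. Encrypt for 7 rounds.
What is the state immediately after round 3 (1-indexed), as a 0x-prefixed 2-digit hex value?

0xA1

s_0 = plaintext = 0x98
s_1 = Round(s_0, k_0) = 0xD5
s_2 = Round(s_1, k_1) = 0xDF
s_3 = Round(s_2, k_2) = 0xA1
s_4 = Round(s_3, k_3) = 0x5C
s_5 = Round(s_4, k_4) = 0x79
s_6 = Round(s_5, k_5) = 0xBE
s_7 = Round(s_6, k_6) = 0x02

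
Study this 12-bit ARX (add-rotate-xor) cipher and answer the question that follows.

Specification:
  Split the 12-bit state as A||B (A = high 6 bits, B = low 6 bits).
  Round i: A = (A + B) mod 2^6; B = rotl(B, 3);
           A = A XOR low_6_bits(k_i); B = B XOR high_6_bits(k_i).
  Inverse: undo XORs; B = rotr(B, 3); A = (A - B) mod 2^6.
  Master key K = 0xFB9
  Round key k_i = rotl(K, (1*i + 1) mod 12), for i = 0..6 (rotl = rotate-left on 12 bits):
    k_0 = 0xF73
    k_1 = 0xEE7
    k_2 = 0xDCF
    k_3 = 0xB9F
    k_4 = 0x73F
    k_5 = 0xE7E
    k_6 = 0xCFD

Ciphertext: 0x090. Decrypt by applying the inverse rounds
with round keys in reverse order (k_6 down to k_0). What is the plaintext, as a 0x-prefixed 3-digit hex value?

s_0 = ciphertext = 0x090
s_1 = InvRound(s_0, k_6) = 0x8DC
s_2 = InvRound(s_1, k_5) = 0xC6C
s_3 = InvRound(s_2, k_4) = 0x206
s_4 = InvRound(s_3, k_3) = 0x485
s_5 = InvRound(s_4, k_2) = 0x1D6
s_6 = InvRound(s_5, k_1) = 0xCED
s_7 = InvRound(s_6, k_0) = 0xF82

0xF82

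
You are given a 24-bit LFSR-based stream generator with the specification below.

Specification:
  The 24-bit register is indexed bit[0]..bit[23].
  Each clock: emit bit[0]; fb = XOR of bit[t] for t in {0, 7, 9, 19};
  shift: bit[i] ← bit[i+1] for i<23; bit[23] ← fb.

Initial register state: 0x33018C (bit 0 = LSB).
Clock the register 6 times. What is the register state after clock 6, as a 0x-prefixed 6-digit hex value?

reg_0 = 0x33018C
clock 1: out=0, reg = 0x9980C6
clock 2: out=0, reg = 0x4CC063
clock 3: out=1, reg = 0x266031
clock 4: out=1, reg = 0x933018
clock 5: out=0, reg = 0x49980C
clock 6: out=0, reg = 0xA4CC06

0xA4CC06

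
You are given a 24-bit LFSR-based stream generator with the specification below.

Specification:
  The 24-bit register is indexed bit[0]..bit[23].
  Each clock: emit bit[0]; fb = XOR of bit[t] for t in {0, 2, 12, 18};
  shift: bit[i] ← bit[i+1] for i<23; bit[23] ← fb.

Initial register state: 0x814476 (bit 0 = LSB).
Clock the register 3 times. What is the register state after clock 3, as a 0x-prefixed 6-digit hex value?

reg_0 = 0x814476
clock 1: out=0, reg = 0xC0A23B
clock 2: out=1, reg = 0xE0511D
clock 3: out=1, reg = 0xF0288E

0xF0288E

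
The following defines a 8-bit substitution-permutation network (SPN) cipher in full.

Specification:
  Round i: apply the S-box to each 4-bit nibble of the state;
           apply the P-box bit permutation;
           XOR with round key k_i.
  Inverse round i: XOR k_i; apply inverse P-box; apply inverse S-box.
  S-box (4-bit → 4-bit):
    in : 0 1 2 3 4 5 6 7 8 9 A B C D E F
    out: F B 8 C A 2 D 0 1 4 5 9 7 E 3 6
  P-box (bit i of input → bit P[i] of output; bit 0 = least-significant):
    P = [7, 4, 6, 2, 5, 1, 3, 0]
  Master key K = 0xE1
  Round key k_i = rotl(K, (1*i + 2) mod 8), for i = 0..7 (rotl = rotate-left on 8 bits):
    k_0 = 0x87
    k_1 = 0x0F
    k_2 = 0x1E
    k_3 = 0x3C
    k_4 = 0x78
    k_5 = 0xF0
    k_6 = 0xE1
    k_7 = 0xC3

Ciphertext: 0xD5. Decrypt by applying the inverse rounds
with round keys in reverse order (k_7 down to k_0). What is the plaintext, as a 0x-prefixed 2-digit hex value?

0x0C

s_0 = ciphertext = 0xD5
s_1 = InvRound(s_0, k_7) = 0x54
s_2 = InvRound(s_1, k_6) = 0xB1
s_3 = InvRound(s_2, k_5) = 0x29
s_4 = InvRound(s_3, k_4) = 0x2F
s_5 = InvRound(s_4, k_3) = 0x45
s_6 = InvRound(s_5, k_2) = 0xDF
s_7 = InvRound(s_6, k_1) = 0x7C
s_8 = InvRound(s_7, k_0) = 0x0C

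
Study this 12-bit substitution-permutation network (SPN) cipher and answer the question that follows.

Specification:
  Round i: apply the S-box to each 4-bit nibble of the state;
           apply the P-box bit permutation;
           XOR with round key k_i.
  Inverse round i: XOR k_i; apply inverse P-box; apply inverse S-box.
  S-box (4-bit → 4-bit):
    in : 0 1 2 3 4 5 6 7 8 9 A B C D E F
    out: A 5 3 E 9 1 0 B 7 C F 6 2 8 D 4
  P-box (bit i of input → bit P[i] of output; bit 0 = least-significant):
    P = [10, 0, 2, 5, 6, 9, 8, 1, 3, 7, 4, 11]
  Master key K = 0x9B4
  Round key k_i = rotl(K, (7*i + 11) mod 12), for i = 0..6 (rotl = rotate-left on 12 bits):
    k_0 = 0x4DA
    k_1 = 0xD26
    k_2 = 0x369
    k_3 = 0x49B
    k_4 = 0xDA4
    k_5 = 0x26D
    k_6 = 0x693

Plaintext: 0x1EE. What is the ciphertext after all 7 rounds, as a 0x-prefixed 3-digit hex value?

0xF0C

s_0 = plaintext = 0x1EE
s_1 = Round(s_0, k_0) = 0x1A4
s_2 = Round(s_1, k_1) = 0xA5C
s_3 = Round(s_2, k_2) = 0xBB0
s_4 = Round(s_3, k_3) = 0x72A
s_5 = Round(s_4, k_4) = 0x349
s_6 = Round(s_5, k_5) = 0xA9B
s_7 = Round(s_6, k_6) = 0xF0C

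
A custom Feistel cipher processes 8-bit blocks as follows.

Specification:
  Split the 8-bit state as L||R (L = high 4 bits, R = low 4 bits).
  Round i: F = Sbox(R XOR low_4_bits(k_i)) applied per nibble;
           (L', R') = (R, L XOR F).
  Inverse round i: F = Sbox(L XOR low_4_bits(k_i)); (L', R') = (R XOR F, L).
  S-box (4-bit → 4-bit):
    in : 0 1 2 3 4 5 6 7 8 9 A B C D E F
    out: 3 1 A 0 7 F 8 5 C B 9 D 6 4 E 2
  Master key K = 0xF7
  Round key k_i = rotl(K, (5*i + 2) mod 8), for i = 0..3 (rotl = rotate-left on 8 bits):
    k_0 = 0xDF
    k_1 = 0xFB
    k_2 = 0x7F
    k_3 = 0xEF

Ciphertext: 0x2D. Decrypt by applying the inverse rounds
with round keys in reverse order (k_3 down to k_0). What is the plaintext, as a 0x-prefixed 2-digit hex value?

0xF8

s_0 = ciphertext = 0x2D
s_1 = InvRound(s_0, k_3) = 0x92
s_2 = InvRound(s_1, k_2) = 0xA9
s_3 = InvRound(s_2, k_1) = 0x8A
s_4 = InvRound(s_3, k_0) = 0xF8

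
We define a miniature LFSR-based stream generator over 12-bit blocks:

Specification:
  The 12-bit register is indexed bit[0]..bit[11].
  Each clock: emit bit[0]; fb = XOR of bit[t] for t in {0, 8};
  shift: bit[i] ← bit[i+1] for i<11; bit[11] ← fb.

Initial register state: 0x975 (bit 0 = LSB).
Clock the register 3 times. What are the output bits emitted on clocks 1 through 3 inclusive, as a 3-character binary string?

reg_0 = 0x975
clock 1: out=1, reg = 0x4BA
clock 2: out=0, reg = 0x25D
clock 3: out=1, reg = 0x92E

101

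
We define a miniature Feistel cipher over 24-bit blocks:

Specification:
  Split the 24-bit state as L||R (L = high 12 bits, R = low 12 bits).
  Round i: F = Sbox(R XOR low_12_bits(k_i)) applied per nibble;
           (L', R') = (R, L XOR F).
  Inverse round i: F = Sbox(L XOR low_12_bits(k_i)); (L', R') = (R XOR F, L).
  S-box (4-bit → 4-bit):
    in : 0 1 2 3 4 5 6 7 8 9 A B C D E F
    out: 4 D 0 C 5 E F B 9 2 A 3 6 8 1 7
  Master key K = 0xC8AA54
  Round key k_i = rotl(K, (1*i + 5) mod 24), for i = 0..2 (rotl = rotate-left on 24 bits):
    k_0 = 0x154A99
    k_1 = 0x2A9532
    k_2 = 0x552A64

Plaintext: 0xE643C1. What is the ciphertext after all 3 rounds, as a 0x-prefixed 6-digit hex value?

s_0 = plaintext = 0xE643C1
s_1 = Round(s_0, k_0) = 0x3C1C8D
s_2 = Round(s_1, k_1) = 0xC8D1F6
s_3 = Round(s_2, k_2) = 0x1F6FAD

0x1F6FAD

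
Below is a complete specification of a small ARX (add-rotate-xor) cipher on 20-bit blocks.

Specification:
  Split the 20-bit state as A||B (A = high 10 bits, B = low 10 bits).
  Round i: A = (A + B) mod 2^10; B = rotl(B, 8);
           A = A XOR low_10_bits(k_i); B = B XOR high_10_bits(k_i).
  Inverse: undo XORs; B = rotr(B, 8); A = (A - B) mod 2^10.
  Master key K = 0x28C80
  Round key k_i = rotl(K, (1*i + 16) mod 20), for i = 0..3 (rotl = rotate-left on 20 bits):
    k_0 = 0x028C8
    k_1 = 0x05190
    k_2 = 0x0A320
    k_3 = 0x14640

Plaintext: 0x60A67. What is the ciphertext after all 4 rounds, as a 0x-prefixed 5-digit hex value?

0xD2064

s_0 = plaintext = 0x60A67
s_1 = Round(s_0, k_0) = 0xC8793
s_2 = Round(s_1, k_1) = 0xC93F0
s_3 = Round(s_2, k_2) = 0x0D0D4
s_4 = Round(s_3, k_3) = 0xD2064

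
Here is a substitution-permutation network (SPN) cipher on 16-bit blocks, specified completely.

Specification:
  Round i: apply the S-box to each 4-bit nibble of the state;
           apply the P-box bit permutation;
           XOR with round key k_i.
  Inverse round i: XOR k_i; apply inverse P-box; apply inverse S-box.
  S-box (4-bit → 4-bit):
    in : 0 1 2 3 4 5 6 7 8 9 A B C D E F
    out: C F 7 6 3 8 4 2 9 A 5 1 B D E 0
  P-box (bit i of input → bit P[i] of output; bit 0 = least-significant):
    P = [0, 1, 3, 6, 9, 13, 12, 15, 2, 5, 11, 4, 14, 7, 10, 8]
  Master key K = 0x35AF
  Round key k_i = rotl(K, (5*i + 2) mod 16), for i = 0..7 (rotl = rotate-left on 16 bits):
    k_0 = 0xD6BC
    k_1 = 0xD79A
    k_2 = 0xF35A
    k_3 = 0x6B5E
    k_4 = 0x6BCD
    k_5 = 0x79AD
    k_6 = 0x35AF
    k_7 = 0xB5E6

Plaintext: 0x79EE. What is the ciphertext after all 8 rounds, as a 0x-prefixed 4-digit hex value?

0x60E7

s_0 = plaintext = 0x79EE
s_1 = Round(s_0, k_0) = 0x6646
s_2 = Round(s_1, k_1) = 0xF992
s_3 = Round(s_2, k_2) = 0x5361
s_4 = Round(s_3, k_3) = 0x7235
s_5 = Round(s_4, k_4) = 0x5329
s_6 = Round(s_5, k_5) = 0x42CF
s_7 = Round(s_6, k_6) = 0xDF0B
s_8 = Round(s_7, k_7) = 0x60E7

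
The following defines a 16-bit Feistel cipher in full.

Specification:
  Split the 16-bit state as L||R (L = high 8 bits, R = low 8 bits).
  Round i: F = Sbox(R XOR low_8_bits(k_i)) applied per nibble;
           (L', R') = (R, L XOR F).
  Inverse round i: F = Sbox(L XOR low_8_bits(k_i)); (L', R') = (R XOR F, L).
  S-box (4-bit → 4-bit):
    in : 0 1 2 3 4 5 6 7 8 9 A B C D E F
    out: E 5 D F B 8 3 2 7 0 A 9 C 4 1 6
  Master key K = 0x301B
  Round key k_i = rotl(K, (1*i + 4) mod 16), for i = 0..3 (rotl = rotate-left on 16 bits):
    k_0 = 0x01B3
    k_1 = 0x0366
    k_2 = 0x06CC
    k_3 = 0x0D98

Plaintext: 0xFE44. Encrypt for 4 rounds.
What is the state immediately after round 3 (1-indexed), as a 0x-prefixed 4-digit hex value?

s_0 = plaintext = 0xFE44
s_1 = Round(s_0, k_0) = 0x449C
s_2 = Round(s_1, k_1) = 0x9C2E
s_3 = Round(s_2, k_2) = 0x2E81
s_4 = Round(s_3, k_3) = 0x817E

0x2E81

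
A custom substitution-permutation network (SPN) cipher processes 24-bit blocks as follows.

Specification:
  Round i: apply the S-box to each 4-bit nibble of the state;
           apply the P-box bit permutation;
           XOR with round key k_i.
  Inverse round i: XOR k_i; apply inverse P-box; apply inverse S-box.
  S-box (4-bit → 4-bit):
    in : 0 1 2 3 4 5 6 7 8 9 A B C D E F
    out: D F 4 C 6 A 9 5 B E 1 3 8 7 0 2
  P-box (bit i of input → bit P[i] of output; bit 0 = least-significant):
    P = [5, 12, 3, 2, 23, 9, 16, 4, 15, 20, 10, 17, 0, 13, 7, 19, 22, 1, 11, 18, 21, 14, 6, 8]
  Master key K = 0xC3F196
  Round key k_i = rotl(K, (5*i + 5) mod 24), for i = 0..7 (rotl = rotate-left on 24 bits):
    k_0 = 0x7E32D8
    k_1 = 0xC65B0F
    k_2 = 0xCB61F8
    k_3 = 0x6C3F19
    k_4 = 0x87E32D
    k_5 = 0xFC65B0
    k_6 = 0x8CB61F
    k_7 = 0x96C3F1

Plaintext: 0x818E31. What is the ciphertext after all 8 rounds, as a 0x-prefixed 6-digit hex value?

0xAE9527

s_0 = plaintext = 0x818E31
s_1 = Round(s_0, k_0) = 0x134BE7
s_2 = Round(s_1, k_1) = 0xF2B2E7
s_3 = Round(s_2, k_2) = 0xCB0DD1
s_4 = Round(s_3, k_3) = 0xB5A8B6
s_5 = Round(s_4, k_4) = 0x31210A
s_6 = Round(s_5, k_5) = 0x2BE842
s_7 = Round(s_6, k_6) = 0xDF3455
s_8 = Round(s_7, k_7) = 0xAE9527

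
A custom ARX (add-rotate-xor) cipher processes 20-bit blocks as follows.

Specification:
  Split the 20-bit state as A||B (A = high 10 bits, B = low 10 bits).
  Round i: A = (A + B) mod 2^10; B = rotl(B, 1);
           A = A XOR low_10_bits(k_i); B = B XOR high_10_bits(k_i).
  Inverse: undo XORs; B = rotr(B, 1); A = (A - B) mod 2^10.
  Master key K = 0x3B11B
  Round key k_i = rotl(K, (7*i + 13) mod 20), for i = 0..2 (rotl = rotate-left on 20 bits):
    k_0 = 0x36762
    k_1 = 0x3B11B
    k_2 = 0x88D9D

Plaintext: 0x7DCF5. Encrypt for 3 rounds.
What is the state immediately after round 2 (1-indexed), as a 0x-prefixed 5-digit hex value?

s_0 = plaintext = 0x7DCF5
s_1 = Round(s_0, k_0) = 0x63933
s_2 = Round(s_1, k_1) = 0xF6A8A
s_3 = Round(s_2, k_2) = 0xFE736

0xF6A8A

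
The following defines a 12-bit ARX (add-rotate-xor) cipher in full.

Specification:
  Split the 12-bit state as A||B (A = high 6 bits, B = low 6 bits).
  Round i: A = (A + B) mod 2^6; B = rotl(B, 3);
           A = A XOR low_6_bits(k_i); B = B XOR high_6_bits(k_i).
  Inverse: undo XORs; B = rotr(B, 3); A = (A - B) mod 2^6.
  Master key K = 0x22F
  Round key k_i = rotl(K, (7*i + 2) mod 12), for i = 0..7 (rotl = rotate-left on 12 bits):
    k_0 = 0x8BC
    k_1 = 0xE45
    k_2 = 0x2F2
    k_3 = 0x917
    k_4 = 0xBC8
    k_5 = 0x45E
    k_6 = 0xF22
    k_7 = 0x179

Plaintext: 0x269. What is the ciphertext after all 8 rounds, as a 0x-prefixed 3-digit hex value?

0x8F7

s_0 = plaintext = 0x269
s_1 = Round(s_0, k_0) = 0x3AF
s_2 = Round(s_1, k_1) = 0xE04
s_3 = Round(s_2, k_2) = 0x3AB
s_4 = Round(s_3, k_3) = 0xBB9
s_5 = Round(s_4, k_4) = 0xBE0
s_6 = Round(s_5, k_5) = 0x455
s_7 = Round(s_6, k_6) = 0x116
s_8 = Round(s_7, k_7) = 0x8F7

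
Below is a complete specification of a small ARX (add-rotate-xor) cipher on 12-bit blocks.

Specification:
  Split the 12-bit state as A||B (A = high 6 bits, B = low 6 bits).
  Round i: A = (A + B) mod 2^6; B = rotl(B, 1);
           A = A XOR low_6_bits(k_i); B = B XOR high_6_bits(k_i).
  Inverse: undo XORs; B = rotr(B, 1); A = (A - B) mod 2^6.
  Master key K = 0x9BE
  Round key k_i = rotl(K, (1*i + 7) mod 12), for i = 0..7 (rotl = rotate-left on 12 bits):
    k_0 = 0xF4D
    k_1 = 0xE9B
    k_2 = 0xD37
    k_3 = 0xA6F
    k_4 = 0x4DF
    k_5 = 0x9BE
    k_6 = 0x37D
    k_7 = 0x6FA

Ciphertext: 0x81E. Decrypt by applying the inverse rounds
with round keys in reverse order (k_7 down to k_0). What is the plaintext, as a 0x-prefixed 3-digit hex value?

0x4A7

s_0 = ciphertext = 0x81E
s_1 = InvRound(s_0, k_7) = 0xE22
s_2 = InvRound(s_1, k_6) = 0x3B7
s_3 = InvRound(s_2, k_5) = 0x228
s_4 = InvRound(s_3, k_4) = 0x6BD
s_5 = InvRound(s_4, k_3) = 0xACA
s_6 = InvRound(s_5, k_2) = 0xF5F
s_7 = InvRound(s_6, k_1) = 0xD32
s_8 = InvRound(s_7, k_0) = 0x4A7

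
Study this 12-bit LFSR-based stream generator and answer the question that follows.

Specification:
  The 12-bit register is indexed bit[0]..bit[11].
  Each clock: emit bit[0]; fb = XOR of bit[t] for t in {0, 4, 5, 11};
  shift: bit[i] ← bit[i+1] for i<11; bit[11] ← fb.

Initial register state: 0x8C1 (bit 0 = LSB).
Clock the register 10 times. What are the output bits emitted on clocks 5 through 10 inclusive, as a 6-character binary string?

reg_0 = 0x8C1
clock 1: out=1, reg = 0x460
clock 2: out=0, reg = 0xA30
clock 3: out=0, reg = 0xD18
clock 4: out=0, reg = 0x68C
clock 5: out=0, reg = 0x346
clock 6: out=0, reg = 0x1A3
clock 7: out=1, reg = 0x0D1
clock 8: out=1, reg = 0x068
clock 9: out=0, reg = 0x834
clock 10: out=0, reg = 0xC1A

001100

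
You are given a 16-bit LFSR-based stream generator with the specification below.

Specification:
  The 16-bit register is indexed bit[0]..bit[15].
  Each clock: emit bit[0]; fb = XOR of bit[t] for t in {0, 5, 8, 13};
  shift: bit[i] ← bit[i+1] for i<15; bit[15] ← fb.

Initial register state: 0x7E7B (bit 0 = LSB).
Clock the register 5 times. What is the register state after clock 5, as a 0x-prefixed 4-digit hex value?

reg_0 = 0x7E7B
clock 1: out=1, reg = 0xBF3D
clock 2: out=1, reg = 0x5F9E
clock 3: out=0, reg = 0xAFCF
clock 4: out=1, reg = 0xD7E7
clock 5: out=1, reg = 0xEBF3

0xEBF3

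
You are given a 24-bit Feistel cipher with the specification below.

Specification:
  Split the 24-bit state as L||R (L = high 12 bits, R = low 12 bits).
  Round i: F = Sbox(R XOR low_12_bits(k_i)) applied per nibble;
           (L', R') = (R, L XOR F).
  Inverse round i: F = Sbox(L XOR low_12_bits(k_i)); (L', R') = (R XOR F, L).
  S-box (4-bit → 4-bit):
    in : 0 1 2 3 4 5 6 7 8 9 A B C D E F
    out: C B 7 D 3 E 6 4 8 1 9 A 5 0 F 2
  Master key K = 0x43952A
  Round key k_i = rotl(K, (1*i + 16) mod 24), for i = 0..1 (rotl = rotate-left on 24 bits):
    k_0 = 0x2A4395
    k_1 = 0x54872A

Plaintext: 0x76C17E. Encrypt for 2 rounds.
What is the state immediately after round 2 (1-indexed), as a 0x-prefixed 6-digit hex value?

s_0 = plaintext = 0x76C17E
s_1 = Round(s_0, k_0) = 0x17E096
s_2 = Round(s_1, k_1) = 0x0965DB

0x0965DB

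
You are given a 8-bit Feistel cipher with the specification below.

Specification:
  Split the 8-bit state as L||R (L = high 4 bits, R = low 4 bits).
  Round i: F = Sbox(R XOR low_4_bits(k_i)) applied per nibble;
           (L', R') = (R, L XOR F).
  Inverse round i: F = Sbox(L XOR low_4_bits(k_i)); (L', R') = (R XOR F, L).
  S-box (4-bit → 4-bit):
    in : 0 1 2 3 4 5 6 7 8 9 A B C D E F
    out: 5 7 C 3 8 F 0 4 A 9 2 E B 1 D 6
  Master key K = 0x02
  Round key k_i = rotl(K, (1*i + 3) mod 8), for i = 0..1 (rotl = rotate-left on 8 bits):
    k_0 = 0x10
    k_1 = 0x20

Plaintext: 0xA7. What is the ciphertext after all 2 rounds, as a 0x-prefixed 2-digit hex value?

0xEA

s_0 = plaintext = 0xA7
s_1 = Round(s_0, k_0) = 0x7E
s_2 = Round(s_1, k_1) = 0xEA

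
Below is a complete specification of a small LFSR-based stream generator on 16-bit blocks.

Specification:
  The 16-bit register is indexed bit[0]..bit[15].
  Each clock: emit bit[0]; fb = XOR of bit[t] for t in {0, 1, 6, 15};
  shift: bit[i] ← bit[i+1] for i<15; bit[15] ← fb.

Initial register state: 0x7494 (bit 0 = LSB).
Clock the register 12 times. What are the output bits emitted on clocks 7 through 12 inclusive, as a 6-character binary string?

reg_0 = 0x7494
clock 1: out=0, reg = 0x3A4A
clock 2: out=0, reg = 0x1D25
clock 3: out=1, reg = 0x8E92
clock 4: out=0, reg = 0x4749
clock 5: out=1, reg = 0x23A4
clock 6: out=0, reg = 0x11D2
clock 7: out=0, reg = 0x08E9
clock 8: out=1, reg = 0x0474
clock 9: out=0, reg = 0x823A
clock 10: out=0, reg = 0x411D
clock 11: out=1, reg = 0xA08E
clock 12: out=0, reg = 0x5047

010010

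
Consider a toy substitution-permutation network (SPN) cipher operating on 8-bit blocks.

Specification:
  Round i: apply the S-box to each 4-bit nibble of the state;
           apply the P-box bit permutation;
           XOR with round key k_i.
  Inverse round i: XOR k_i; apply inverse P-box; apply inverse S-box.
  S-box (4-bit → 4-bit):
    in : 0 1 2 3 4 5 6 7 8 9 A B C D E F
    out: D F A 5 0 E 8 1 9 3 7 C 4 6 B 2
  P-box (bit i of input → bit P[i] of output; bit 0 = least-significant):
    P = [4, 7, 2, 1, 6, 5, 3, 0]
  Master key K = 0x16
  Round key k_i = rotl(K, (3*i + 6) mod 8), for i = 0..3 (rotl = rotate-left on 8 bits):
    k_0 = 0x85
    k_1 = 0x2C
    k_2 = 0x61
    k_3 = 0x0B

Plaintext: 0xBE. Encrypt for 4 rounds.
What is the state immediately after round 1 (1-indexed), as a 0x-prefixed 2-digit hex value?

s_0 = plaintext = 0xBE
s_1 = Round(s_0, k_0) = 0x1E
s_2 = Round(s_1, k_1) = 0xD7
s_3 = Round(s_2, k_2) = 0x59
s_4 = Round(s_3, k_3) = 0xB2

0x1E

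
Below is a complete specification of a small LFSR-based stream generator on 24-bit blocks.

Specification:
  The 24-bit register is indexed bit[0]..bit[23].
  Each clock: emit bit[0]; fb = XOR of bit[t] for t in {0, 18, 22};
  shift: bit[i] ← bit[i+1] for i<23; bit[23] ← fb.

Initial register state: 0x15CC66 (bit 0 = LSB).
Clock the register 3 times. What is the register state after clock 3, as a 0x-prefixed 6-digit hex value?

0xE2B98C

reg_0 = 0x15CC66
clock 1: out=0, reg = 0x8AE633
clock 2: out=1, reg = 0xC57319
clock 3: out=1, reg = 0xE2B98C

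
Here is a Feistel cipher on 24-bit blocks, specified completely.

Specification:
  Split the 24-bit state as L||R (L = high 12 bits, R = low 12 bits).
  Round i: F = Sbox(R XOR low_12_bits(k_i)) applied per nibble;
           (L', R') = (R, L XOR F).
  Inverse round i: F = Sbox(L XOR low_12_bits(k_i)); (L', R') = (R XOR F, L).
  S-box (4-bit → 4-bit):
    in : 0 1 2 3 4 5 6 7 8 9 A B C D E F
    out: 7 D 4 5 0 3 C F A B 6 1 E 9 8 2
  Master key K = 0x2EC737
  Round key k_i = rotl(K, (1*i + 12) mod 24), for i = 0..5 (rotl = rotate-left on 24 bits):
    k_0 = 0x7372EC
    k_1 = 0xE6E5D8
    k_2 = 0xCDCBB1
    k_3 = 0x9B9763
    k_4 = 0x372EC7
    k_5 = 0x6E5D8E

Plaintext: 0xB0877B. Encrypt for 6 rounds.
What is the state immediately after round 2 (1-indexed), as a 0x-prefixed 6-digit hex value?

0x8B7EB9

s_0 = plaintext = 0xB0877B
s_1 = Round(s_0, k_0) = 0x77B8B7
s_2 = Round(s_1, k_1) = 0x8B7EB9
s_3 = Round(s_2, k_2) = 0xEB9BCD
s_4 = Round(s_3, k_3) = 0xBCD0D1
s_5 = Round(s_4, k_4) = 0x0D1311
s_6 = Round(s_5, k_5) = 0x311863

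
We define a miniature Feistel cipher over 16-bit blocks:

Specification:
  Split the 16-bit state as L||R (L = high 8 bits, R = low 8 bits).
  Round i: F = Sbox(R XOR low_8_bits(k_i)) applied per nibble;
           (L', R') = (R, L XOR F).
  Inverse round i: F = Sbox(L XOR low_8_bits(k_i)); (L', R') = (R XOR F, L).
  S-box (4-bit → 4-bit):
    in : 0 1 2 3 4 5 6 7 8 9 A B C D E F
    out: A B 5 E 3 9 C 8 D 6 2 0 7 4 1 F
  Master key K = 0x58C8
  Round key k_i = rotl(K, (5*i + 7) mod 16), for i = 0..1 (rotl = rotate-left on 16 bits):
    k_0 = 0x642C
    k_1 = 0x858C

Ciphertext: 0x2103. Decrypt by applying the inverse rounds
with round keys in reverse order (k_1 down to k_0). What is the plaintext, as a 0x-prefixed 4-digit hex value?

0x8127

s_0 = ciphertext = 0x2103
s_1 = InvRound(s_0, k_1) = 0x2721
s_2 = InvRound(s_1, k_0) = 0x8127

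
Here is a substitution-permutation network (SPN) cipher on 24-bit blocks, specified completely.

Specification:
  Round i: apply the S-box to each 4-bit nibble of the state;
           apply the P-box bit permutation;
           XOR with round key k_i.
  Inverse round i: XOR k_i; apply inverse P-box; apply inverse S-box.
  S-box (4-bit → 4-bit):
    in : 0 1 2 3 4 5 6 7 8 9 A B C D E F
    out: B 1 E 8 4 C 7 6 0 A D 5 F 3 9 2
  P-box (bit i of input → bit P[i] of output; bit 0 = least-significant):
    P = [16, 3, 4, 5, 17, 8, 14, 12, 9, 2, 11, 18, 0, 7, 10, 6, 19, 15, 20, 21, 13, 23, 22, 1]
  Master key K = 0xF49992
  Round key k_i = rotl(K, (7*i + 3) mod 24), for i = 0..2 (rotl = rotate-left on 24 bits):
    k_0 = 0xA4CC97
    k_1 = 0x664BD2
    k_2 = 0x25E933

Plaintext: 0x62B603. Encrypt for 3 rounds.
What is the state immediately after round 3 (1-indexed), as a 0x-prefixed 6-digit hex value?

0x27A835

s_0 = plaintext = 0x62B603
s_1 = Round(s_0, k_0) = 0x5673B2
s_2 = Round(s_1, k_1) = 0x388F68
s_3 = Round(s_2, k_2) = 0x27A835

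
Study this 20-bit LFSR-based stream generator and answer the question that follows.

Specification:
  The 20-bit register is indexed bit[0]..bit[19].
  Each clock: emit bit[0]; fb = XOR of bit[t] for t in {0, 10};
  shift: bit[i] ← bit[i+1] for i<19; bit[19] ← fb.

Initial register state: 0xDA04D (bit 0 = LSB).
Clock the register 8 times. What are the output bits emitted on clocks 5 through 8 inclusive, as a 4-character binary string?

reg_0 = 0xDA04D
clock 1: out=1, reg = 0xED026
clock 2: out=0, reg = 0x76813
clock 3: out=1, reg = 0xBB409
clock 4: out=1, reg = 0x5DA04
clock 5: out=0, reg = 0x2ED02
clock 6: out=0, reg = 0x97681
clock 7: out=1, reg = 0x4BB40
clock 8: out=0, reg = 0x25DA0

0010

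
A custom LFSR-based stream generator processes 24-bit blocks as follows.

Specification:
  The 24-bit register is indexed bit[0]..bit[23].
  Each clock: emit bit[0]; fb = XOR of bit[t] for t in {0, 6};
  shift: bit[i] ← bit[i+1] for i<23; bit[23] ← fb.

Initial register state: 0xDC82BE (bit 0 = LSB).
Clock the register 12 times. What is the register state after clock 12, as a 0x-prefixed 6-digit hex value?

reg_0 = 0xDC82BE
clock 1: out=0, reg = 0x6E415F
clock 2: out=1, reg = 0x3720AF
clock 3: out=1, reg = 0x9B9057
clock 4: out=1, reg = 0x4DC82B
clock 5: out=1, reg = 0xA6E415
clock 6: out=1, reg = 0xD3720A
clock 7: out=0, reg = 0x69B905
clock 8: out=1, reg = 0xB4DC82
clock 9: out=0, reg = 0x5A6E41
clock 10: out=1, reg = 0x2D3720
clock 11: out=0, reg = 0x169B90
clock 12: out=0, reg = 0x0B4DC8

0x0B4DC8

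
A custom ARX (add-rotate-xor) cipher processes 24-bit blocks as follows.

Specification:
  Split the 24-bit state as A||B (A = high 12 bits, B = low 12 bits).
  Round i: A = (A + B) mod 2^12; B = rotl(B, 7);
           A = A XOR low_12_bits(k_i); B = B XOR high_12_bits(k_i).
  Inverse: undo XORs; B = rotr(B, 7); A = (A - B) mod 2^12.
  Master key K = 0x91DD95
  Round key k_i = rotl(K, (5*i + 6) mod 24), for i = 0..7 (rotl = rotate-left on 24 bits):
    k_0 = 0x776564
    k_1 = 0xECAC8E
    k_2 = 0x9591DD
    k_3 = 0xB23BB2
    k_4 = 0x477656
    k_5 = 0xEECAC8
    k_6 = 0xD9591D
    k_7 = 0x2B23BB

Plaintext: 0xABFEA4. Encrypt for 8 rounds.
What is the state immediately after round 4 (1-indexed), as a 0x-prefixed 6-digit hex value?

0xEEFA62

s_0 = plaintext = 0xABFEA4
s_1 = Round(s_0, k_0) = 0xC07503
s_2 = Round(s_1, k_1) = 0xD84F62
s_3 = Round(s_2, k_2) = 0xD3B822
s_4 = Round(s_3, k_3) = 0xEEFA62
s_5 = Round(s_4, k_4) = 0xF07524
s_6 = Round(s_5, k_5) = 0xEE3CC5
s_7 = Round(s_6, k_6) = 0x2B5F73
s_8 = Round(s_7, k_7) = 0x193B49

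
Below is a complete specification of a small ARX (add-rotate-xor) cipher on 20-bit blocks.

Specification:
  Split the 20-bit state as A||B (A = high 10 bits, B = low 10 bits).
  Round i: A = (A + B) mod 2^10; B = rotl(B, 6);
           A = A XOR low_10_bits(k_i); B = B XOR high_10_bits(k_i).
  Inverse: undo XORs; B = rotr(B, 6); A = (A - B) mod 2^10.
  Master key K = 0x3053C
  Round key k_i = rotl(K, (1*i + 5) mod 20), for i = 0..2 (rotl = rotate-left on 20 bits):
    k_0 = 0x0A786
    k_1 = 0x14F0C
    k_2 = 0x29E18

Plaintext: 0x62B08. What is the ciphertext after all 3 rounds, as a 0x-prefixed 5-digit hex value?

s_0 = plaintext = 0x62B08
s_1 = Round(s_0, k_0) = 0xC5219
s_2 = Round(s_1, k_1) = 0x88632
s_3 = Round(s_2, k_2) = 0x92C04

0x92C04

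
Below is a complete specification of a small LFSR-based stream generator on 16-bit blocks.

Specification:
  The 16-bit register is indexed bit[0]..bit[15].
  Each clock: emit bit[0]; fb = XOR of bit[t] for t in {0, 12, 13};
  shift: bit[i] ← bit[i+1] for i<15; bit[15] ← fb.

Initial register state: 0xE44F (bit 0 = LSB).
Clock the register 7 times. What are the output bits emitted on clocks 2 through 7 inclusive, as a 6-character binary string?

111001

reg_0 = 0xE44F
clock 1: out=1, reg = 0x7227
clock 2: out=1, reg = 0xB913
clock 3: out=1, reg = 0xDC89
clock 4: out=1, reg = 0x6E44
clock 5: out=0, reg = 0xB722
clock 6: out=0, reg = 0x5B91
clock 7: out=1, reg = 0x2DC8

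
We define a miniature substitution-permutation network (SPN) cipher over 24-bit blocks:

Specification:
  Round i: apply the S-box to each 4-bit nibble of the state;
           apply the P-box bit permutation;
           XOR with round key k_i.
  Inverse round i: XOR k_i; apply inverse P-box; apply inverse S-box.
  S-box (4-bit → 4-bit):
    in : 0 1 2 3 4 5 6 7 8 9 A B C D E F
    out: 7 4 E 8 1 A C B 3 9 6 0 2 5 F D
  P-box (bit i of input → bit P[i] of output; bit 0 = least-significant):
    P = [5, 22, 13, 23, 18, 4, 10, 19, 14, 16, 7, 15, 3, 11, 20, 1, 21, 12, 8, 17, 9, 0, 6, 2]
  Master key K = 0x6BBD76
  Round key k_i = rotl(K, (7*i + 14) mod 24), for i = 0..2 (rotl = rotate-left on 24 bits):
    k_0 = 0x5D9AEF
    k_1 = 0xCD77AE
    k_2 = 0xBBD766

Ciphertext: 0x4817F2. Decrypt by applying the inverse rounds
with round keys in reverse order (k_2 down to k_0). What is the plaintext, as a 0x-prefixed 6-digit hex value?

0x88AD1E

s_0 = ciphertext = 0x4817F2
s_1 = InvRound(s_0, k_2) = 0x391EC5
s_2 = InvRound(s_1, k_1) = 0xADE44E
s_3 = InvRound(s_2, k_0) = 0x88AD1E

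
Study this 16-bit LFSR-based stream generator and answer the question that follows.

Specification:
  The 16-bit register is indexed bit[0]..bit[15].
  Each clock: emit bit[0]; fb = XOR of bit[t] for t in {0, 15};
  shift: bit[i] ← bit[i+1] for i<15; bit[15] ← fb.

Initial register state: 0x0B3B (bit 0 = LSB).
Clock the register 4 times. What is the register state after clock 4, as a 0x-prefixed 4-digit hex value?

reg_0 = 0x0B3B
clock 1: out=1, reg = 0x859D
clock 2: out=1, reg = 0x42CE
clock 3: out=0, reg = 0x2167
clock 4: out=1, reg = 0x90B3

0x90B3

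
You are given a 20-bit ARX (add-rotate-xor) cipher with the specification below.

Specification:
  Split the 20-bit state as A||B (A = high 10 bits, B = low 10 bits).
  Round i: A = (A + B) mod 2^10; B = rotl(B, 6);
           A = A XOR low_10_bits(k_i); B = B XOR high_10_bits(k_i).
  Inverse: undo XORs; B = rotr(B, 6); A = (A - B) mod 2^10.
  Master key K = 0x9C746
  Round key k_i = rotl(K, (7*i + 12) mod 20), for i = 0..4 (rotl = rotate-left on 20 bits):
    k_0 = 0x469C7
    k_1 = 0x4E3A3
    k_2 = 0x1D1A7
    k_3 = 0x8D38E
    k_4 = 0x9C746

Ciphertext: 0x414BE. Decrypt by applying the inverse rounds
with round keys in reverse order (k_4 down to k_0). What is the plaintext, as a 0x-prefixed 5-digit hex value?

s_0 = ciphertext = 0x414BE
s_1 = InvRound(s_0, k_4) = 0x520FB
s_2 = InvRound(s_1, k_3) = 0x72CFB
s_3 = InvRound(s_2, k_2) = 0xDE8F2
s_4 = InvRound(s_3, k_1) = 0x0C8A7
s_5 = InvRound(s_4, k_0) = 0x87FD6

0x87FD6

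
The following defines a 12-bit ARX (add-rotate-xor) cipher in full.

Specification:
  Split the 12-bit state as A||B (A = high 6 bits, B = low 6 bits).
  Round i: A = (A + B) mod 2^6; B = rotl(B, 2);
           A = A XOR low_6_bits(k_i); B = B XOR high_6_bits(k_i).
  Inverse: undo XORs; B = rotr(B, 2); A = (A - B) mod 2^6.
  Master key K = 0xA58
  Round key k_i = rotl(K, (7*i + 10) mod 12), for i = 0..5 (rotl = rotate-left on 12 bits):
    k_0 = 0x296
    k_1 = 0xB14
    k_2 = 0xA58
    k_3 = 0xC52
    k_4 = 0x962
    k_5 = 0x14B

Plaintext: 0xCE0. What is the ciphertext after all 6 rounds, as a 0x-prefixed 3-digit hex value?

s_0 = plaintext = 0xCE0
s_1 = Round(s_0, k_0) = 0x148
s_2 = Round(s_1, k_1) = 0x64C
s_3 = Round(s_2, k_2) = 0xF59
s_4 = Round(s_3, k_3) = 0x114
s_5 = Round(s_4, k_4) = 0xEB4
s_6 = Round(s_5, k_5) = 0x956

0x956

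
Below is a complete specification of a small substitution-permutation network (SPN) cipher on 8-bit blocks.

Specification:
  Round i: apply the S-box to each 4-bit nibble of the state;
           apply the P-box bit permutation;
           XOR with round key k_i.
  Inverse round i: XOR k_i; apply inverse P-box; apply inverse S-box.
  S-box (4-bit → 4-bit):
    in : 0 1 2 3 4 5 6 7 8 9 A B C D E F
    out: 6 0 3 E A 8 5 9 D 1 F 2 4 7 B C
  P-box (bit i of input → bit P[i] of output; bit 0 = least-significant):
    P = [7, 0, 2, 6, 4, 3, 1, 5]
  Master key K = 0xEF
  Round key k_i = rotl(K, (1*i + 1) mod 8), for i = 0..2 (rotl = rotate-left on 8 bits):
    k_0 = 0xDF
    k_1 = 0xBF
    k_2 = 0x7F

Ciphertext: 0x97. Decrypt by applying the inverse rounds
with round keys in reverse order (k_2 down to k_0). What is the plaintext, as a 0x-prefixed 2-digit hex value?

s_0 = ciphertext = 0x97
s_1 = InvRound(s_0, k_2) = 0x47
s_2 = InvRound(s_1, k_1) = 0xE7
s_3 = InvRound(s_2, k_0) = 0xE1

0xE1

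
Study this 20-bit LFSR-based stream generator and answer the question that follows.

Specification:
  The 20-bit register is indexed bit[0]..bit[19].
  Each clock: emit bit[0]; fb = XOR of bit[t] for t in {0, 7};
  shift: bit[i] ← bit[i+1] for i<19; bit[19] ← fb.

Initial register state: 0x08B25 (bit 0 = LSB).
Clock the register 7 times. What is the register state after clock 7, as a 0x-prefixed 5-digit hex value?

0x66116

reg_0 = 0x08B25
clock 1: out=1, reg = 0x84592
clock 2: out=0, reg = 0xC22C9
clock 3: out=1, reg = 0x61164
clock 4: out=0, reg = 0x308B2
clock 5: out=0, reg = 0x98459
clock 6: out=1, reg = 0xCC22C
clock 7: out=0, reg = 0x66116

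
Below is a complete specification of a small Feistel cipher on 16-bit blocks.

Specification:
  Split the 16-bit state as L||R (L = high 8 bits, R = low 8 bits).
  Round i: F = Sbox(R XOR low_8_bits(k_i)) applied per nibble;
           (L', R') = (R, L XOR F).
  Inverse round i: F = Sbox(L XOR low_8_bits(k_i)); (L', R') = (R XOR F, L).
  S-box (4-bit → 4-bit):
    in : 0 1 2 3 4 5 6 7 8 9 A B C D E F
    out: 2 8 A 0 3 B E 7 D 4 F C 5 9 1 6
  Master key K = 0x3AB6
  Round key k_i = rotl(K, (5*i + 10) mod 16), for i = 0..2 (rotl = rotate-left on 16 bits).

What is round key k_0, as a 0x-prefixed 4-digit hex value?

K = 0x3AB6
k_0 = rotl(K, (5*0+10) mod 16) = rotl(K, 10) = 0xD8EA

0xD8EA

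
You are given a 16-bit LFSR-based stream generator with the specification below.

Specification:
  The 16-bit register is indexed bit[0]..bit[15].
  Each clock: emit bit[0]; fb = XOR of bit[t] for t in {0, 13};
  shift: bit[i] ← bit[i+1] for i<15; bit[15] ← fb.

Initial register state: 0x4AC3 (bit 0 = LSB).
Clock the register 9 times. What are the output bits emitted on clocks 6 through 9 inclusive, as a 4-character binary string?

0110

reg_0 = 0x4AC3
clock 1: out=1, reg = 0xA561
clock 2: out=1, reg = 0x52B0
clock 3: out=0, reg = 0x2958
clock 4: out=0, reg = 0x94AC
clock 5: out=0, reg = 0x4A56
clock 6: out=0, reg = 0x252B
clock 7: out=1, reg = 0x1295
clock 8: out=1, reg = 0x894A
clock 9: out=0, reg = 0x44A5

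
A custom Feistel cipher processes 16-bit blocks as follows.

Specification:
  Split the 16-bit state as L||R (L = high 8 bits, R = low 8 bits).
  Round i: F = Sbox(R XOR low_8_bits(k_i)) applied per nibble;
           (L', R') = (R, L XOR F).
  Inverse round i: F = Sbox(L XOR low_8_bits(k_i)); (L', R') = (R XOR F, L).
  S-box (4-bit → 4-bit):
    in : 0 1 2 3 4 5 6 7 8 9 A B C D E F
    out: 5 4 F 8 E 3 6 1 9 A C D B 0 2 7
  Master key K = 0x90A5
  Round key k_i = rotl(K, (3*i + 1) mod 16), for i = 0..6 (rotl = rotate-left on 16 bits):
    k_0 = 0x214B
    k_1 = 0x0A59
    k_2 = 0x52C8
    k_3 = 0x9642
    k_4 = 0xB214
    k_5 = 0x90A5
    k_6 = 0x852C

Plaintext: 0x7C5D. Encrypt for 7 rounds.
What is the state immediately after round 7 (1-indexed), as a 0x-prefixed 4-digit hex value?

0x1AD5

s_0 = plaintext = 0x7C5D
s_1 = Round(s_0, k_0) = 0x5D3A
s_2 = Round(s_1, k_1) = 0x3A35
s_3 = Round(s_2, k_2) = 0x354A
s_4 = Round(s_3, k_3) = 0x4A6C
s_5 = Round(s_4, k_4) = 0x6C53
s_6 = Round(s_5, k_5) = 0x531A
s_7 = Round(s_6, k_6) = 0x1AD5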